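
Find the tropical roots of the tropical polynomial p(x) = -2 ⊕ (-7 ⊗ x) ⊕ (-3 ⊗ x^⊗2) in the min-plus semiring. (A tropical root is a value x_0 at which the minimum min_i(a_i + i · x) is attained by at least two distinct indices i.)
Roots: {-4, 5}

Each tropical root is a break point of the lower envelope of the lines y = a_i + i · x (there are 3 lines, with slopes 0, 1, ..., 2). Only the lines that attain the minimum somewhere contribute to roots; other lines are dominated. Here the surviving (envelope) indices are i = 2, i = 1, i = 0.
Intersections between consecutive envelope lines give the roots: for adjacent envelope indices i < j the intersection is x = (a_i − a_j) / (j − i). Reading off the sorted break points: {-4, 5}.
Verification: at each break x_0, at least two indices attain the minimum of min_i(a_i + i · x_0).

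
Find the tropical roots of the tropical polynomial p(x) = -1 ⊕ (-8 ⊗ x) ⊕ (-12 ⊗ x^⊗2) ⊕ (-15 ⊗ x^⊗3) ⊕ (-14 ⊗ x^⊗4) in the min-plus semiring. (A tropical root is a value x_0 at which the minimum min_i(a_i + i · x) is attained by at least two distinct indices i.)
Roots: {-1, 3, 4, 7}

Each tropical root is a break point of the lower envelope of the lines y = a_i + i · x (there are 5 lines, with slopes 0, 1, ..., 4). Only the lines that attain the minimum somewhere contribute to roots; other lines are dominated. Here the surviving (envelope) indices are i = 4, i = 3, i = 2, i = 1, i = 0.
Intersections between consecutive envelope lines give the roots: for adjacent envelope indices i < j the intersection is x = (a_i − a_j) / (j − i). Reading off the sorted break points: {-1, 3, 4, 7}.
Verification: at each break x_0, at least two indices attain the minimum of min_i(a_i + i · x_0).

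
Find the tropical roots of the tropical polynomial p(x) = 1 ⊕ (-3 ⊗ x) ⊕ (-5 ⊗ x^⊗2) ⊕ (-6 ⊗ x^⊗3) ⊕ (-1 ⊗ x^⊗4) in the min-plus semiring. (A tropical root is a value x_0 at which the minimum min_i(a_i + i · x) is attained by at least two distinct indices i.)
Roots: {-5, 1, 2, 4}

Each tropical root is a break point of the lower envelope of the lines y = a_i + i · x (there are 5 lines, with slopes 0, 1, ..., 4). Only the lines that attain the minimum somewhere contribute to roots; other lines are dominated. Here the surviving (envelope) indices are i = 4, i = 3, i = 2, i = 1, i = 0.
Intersections between consecutive envelope lines give the roots: for adjacent envelope indices i < j the intersection is x = (a_i − a_j) / (j − i). Reading off the sorted break points: {-5, 1, 2, 4}.
Verification: at each break x_0, at least two indices attain the minimum of min_i(a_i + i · x_0).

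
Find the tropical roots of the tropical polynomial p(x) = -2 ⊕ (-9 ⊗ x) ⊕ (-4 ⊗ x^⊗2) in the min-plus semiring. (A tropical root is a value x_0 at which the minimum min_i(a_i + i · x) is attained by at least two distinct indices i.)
Roots: {-5, 7}

Each tropical root is a break point of the lower envelope of the lines y = a_i + i · x (there are 3 lines, with slopes 0, 1, ..., 2). Only the lines that attain the minimum somewhere contribute to roots; other lines are dominated. Here the surviving (envelope) indices are i = 2, i = 1, i = 0.
Intersections between consecutive envelope lines give the roots: for adjacent envelope indices i < j the intersection is x = (a_i − a_j) / (j − i). Reading off the sorted break points: {-5, 7}.
Verification: at each break x_0, at least two indices attain the minimum of min_i(a_i + i · x_0).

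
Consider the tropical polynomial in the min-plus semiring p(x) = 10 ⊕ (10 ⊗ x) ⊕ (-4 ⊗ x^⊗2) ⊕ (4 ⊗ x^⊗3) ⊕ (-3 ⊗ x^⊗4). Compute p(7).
p(7) = 10

A tropical monomial a ⊗ x^⊗i evaluates to a + i · x. Evaluating each term at x = 7:
  Term 0 contributes 10 + 0 · 7 = 10
  Term 1 contributes 10 + 1 · 7 = 17
  Term 2 contributes -4 + 2 · 7 = 10
  Term 3 contributes 4 + 3 · 7 = 25
  Term 4 contributes -3 + 4 · 7 = 25
p(7) = ⊕ of these = min[10, 17, 10, 25, 25] = 10.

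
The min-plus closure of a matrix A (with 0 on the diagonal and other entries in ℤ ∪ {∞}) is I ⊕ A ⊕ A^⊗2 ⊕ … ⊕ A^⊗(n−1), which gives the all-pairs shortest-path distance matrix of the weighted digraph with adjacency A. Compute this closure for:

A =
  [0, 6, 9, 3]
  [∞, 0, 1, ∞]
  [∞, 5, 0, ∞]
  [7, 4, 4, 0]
Closure =
  [0, 6, 7, 3]
  [∞, 0, 1, ∞]
  [∞, 5, 0, ∞]
  [7, 4, 4, 0]

This is the Floyd-Warshall all-pairs shortest-path computation. For each intermediate vertex k = 0, 1, …, 3, update dist[i][j] ← min(dist[i][j], dist[i][k] + dist[k][j]). The final matrix gives, for each (i, j), the minimum total weight of any directed path from i to j (possibly empty when i = j).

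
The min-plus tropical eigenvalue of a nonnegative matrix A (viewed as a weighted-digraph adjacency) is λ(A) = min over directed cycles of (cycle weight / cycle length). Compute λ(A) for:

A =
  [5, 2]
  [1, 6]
λ(A) = 3/2

Enumerate directed cycles and compute their means (weight / length). Sample:
  cycle 0 → 0: weight = 5, length = 1, mean = 5/1 ≈ 5.000
  cycle 1 → 1: weight = 6, length = 1, mean = 6/1 ≈ 6.000
  cycle 0 → 1 → 0: weight = 3, length = 2, mean = 3/2 ≈ 1.500
  cycle 1 → 0 → 1: weight = 3, length = 2, mean = 3/2 ≈ 1.500
Minimum mean = 1.500, attained e.g. along the cycle 0 → 1 → 0 with weight 3 and length 2. So λ(A) = 3/2 = 3/2.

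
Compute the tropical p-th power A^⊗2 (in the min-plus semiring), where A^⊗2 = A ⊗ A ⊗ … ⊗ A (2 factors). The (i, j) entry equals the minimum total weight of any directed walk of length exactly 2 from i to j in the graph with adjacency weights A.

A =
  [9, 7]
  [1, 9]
A^⊗2 =
  [8, 16]
  [10, 8]

Each entry (A^⊗2)_ij equals the minimum over all length-2 walks i = v_0 → v_1 → … → v_2 = j of Σ_t A[v_t][v_{t+1}]. For example, for (i, j) = (0, 1) we minimise over 2 possible intermediate vertex sequences; the minimum is 16, attained along the walk 0 → 0 → 1.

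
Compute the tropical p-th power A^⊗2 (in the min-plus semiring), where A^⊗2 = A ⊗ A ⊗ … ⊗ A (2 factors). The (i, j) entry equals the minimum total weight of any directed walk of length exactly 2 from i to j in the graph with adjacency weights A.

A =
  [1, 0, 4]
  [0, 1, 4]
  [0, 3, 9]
A^⊗2 =
  [0, 1, 4]
  [1, 0, 4]
  [1, 0, 4]

Each entry (A^⊗2)_ij equals the minimum over all length-2 walks i = v_0 → v_1 → … → v_2 = j of Σ_t A[v_t][v_{t+1}]. For example, for (i, j) = (0, 2) we minimise over 3 possible intermediate vertex sequences; the minimum is 4, attained along the walk 0 → 1 → 2.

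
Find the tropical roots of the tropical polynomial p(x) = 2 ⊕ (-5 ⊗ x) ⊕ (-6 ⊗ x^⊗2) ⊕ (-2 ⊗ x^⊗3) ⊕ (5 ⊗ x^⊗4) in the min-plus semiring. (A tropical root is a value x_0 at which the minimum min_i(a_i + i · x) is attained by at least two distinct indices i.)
Roots: {-7, -4, 1, 7}

Each tropical root is a break point of the lower envelope of the lines y = a_i + i · x (there are 5 lines, with slopes 0, 1, ..., 4). Only the lines that attain the minimum somewhere contribute to roots; other lines are dominated. Here the surviving (envelope) indices are i = 4, i = 3, i = 2, i = 1, i = 0.
Intersections between consecutive envelope lines give the roots: for adjacent envelope indices i < j the intersection is x = (a_i − a_j) / (j − i). Reading off the sorted break points: {-7, -4, 1, 7}.
Verification: at each break x_0, at least two indices attain the minimum of min_i(a_i + i · x_0).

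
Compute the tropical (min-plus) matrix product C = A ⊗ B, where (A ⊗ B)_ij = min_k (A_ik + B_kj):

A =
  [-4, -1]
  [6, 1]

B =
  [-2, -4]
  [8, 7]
A ⊗ B =
  [-6, -8]
  [4, 2]

Apply the min-plus product entry-by-entry:
  C[0][0] = min over k of (A[0][0] + B[0][0] = -4 + -2 = -6, A[0][1] + B[1][0] = -1 + 8 = 7) = -6 (attained at k = 0)
  C[0][1] = min over k of (A[0][0] + B[0][1] = -4 + -4 = -8, A[0][1] + B[1][1] = -1 + 7 = 6) = -8 (attained at k = 0)
  C[1][0] = min over k of (A[1][0] + B[0][0] = 6 + -2 = 4, A[1][1] + B[1][0] = 1 + 8 = 9) = 4 (attained at k = 0)
  C[1][1] = min over k of (A[1][0] + B[0][1] = 6 + -4 = 2, A[1][1] + B[1][1] = 1 + 7 = 8) = 2 (attained at k = 0)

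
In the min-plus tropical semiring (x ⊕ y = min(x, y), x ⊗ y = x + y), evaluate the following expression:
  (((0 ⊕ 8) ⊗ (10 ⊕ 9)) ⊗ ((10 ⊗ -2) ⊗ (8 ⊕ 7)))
(((0 ⊕ 8) ⊗ (10 ⊕ 9)) ⊗ ((10 ⊗ -2) ⊗ (8 ⊕ 7))) = 24

Expand innermost to outermost. Recall ⊕ takes the minimum of its arguments and ⊗ takes their sum. Working out the expression (((0 ⊕ 8) ⊗ (10 ⊕ 9)) ⊗ ((10 ⊗ -2) ⊗ (8 ⊕ 7))) gives 24.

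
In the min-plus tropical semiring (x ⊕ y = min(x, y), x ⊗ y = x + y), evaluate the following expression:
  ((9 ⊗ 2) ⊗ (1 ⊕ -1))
((9 ⊗ 2) ⊗ (1 ⊕ -1)) = 10

Expand innermost to outermost. Recall ⊕ takes the minimum of its arguments and ⊗ takes their sum. Working out the expression ((9 ⊗ 2) ⊗ (1 ⊕ -1)) gives 10.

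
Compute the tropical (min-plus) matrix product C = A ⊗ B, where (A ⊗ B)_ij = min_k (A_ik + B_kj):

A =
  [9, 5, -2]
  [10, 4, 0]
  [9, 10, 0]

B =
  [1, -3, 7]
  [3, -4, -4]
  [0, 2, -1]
A ⊗ B =
  [-2, 0, -3]
  [0, 0, -1]
  [0, 2, -1]

Apply the min-plus product entry-by-entry:
  C[0][0] = min over k of (A[0][0] + B[0][0] = 9 + 1 = 10, A[0][1] + B[1][0] = 5 + 3 = 8, A[0][2] + B[2][0] = -2 + 0 = -2) = -2 (attained at k = 2)
  C[0][1] = min over k of (A[0][0] + B[0][1] = 9 + -3 = 6, A[0][1] + B[1][1] = 5 + -4 = 1, A[0][2] + B[2][1] = -2 + 2 = 0) = 0 (attained at k = 2)
  C[0][2] = min over k of (A[0][0] + B[0][2] = 9 + 7 = 16, A[0][1] + B[1][2] = 5 + -4 = 1, A[0][2] + B[2][2] = -2 + -1 = -3) = -3 (attained at k = 2)
  C[1][0] = min over k of (A[1][0] + B[0][0] = 10 + 1 = 11, A[1][1] + B[1][0] = 4 + 3 = 7, A[1][2] + B[2][0] = 0 + 0 = 0) = 0 (attained at k = 2)
  C[1][1] = min over k of (A[1][0] + B[0][1] = 10 + -3 = 7, A[1][1] + B[1][1] = 4 + -4 = 0, A[1][2] + B[2][1] = 0 + 2 = 2) = 0 (attained at k = 1)
  C[1][2] = min over k of (A[1][0] + B[0][2] = 10 + 7 = 17, A[1][1] + B[1][2] = 4 + -4 = 0, A[1][2] + B[2][2] = 0 + -1 = -1) = -1 (attained at k = 2)
  C[2][0] = min over k of (A[2][0] + B[0][0] = 9 + 1 = 10, A[2][1] + B[1][0] = 10 + 3 = 13, A[2][2] + B[2][0] = 0 + 0 = 0) = 0 (attained at k = 2)
  C[2][1] = min over k of (A[2][0] + B[0][1] = 9 + -3 = 6, A[2][1] + B[1][1] = 10 + -4 = 6, A[2][2] + B[2][1] = 0 + 2 = 2) = 2 (attained at k = 2)
  C[2][2] = min over k of (A[2][0] + B[0][2] = 9 + 7 = 16, A[2][1] + B[1][2] = 10 + -4 = 6, A[2][2] + B[2][2] = 0 + -1 = -1) = -1 (attained at k = 2)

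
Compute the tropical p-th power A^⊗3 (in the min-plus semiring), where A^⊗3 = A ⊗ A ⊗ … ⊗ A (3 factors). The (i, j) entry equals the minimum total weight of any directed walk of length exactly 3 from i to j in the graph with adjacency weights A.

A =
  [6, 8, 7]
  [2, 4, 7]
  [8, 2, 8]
A^⊗3 =
  [11, 13, 16]
  [10, 11, 13]
  [8, 10, 11]

Each entry (A^⊗3)_ij equals the minimum over all length-3 walks i = v_0 → v_1 → … → v_3 = j of Σ_t A[v_t][v_{t+1}]. For example, for (i, j) = (0, 2) we minimise over 9 possible intermediate vertex sequences; the minimum is 16, attained along the walk 0 → 2 → 1 → 2.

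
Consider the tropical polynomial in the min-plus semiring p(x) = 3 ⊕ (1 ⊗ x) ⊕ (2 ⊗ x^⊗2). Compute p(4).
p(4) = 3

A tropical monomial a ⊗ x^⊗i evaluates to a + i · x. Evaluating each term at x = 4:
  Term 0 contributes 3 + 0 · 4 = 3
  Term 1 contributes 1 + 1 · 4 = 5
  Term 2 contributes 2 + 2 · 4 = 10
p(4) = ⊕ of these = min[3, 5, 10] = 3.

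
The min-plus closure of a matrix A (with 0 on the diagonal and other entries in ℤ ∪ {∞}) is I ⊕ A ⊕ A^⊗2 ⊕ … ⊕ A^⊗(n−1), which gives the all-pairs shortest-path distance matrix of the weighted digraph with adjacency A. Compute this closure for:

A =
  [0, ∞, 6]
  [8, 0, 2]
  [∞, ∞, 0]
Closure =
  [0, ∞, 6]
  [8, 0, 2]
  [∞, ∞, 0]

This is the Floyd-Warshall all-pairs shortest-path computation. For each intermediate vertex k = 0, 1, …, 2, update dist[i][j] ← min(dist[i][j], dist[i][k] + dist[k][j]). The final matrix gives, for each (i, j), the minimum total weight of any directed path from i to j (possibly empty when i = j).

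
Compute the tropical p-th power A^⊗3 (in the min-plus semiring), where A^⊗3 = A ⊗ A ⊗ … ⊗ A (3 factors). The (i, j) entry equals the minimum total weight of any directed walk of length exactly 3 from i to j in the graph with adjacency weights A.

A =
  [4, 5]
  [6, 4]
A^⊗3 =
  [12, 13]
  [14, 12]

Each entry (A^⊗3)_ij equals the minimum over all length-3 walks i = v_0 → v_1 → … → v_3 = j of Σ_t A[v_t][v_{t+1}]. For example, for (i, j) = (0, 1) we minimise over 4 possible intermediate vertex sequences; the minimum is 13, attained along the walk 0 → 0 → 0 → 1.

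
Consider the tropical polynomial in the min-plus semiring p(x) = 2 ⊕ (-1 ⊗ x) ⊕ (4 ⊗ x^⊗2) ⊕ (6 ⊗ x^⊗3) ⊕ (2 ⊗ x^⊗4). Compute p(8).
p(8) = 2

A tropical monomial a ⊗ x^⊗i evaluates to a + i · x. Evaluating each term at x = 8:
  Term 0 contributes 2 + 0 · 8 = 2
  Term 1 contributes -1 + 1 · 8 = 7
  Term 2 contributes 4 + 2 · 8 = 20
  Term 3 contributes 6 + 3 · 8 = 30
  Term 4 contributes 2 + 4 · 8 = 34
p(8) = ⊕ of these = min[2, 7, 20, 30, 34] = 2.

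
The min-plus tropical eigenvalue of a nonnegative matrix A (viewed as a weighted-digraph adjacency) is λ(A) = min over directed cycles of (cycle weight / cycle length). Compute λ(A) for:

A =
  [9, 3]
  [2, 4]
λ(A) = 5/2

Enumerate directed cycles and compute their means (weight / length). Sample:
  cycle 0 → 0: weight = 9, length = 1, mean = 9/1 ≈ 9.000
  cycle 1 → 1: weight = 4, length = 1, mean = 4/1 ≈ 4.000
  cycle 0 → 1 → 0: weight = 5, length = 2, mean = 5/2 ≈ 2.500
  cycle 1 → 0 → 1: weight = 5, length = 2, mean = 5/2 ≈ 2.500
Minimum mean = 2.500, attained e.g. along the cycle 0 → 1 → 0 with weight 5 and length 2. So λ(A) = 5/2 = 5/2.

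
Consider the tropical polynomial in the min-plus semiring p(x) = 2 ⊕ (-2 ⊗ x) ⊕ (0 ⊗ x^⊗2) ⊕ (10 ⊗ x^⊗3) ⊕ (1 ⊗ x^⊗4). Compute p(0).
p(0) = -2

A tropical monomial a ⊗ x^⊗i evaluates to a + i · x. Evaluating each term at x = 0:
  Term 0 contributes 2 + 0 · 0 = 2
  Term 1 contributes -2 + 1 · 0 = -2
  Term 2 contributes 0 + 2 · 0 = 0
  Term 3 contributes 10 + 3 · 0 = 10
  Term 4 contributes 1 + 4 · 0 = 1
p(0) = ⊕ of these = min[2, -2, 0, 10, 1] = -2.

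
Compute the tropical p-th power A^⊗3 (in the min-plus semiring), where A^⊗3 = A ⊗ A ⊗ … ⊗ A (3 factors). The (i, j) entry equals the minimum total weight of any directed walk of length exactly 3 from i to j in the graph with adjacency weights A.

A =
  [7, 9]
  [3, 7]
A^⊗3 =
  [19, 21]
  [15, 19]

Each entry (A^⊗3)_ij equals the minimum over all length-3 walks i = v_0 → v_1 → … → v_3 = j of Σ_t A[v_t][v_{t+1}]. For example, for (i, j) = (0, 1) we minimise over 4 possible intermediate vertex sequences; the minimum is 21, attained along the walk 0 → 1 → 0 → 1.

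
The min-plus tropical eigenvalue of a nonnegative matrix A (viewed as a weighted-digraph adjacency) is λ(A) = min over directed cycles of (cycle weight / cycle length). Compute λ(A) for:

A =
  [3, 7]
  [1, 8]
λ(A) = 3

Enumerate directed cycles and compute their means (weight / length). Sample:
  cycle 0 → 0: weight = 3, length = 1, mean = 3/1 ≈ 3.000
  cycle 1 → 1: weight = 8, length = 1, mean = 8/1 ≈ 8.000
  cycle 0 → 1 → 0: weight = 8, length = 2, mean = 8/2 ≈ 4.000
  cycle 1 → 0 → 1: weight = 8, length = 2, mean = 8/2 ≈ 4.000
Minimum mean = 3.000, attained e.g. along the cycle 0 → 0 with weight 3 and length 1. So λ(A) = 3/1 = 3.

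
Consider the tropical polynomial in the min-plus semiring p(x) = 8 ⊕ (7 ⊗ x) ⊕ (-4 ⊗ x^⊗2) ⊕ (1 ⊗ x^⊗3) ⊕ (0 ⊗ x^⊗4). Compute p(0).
p(0) = -4

A tropical monomial a ⊗ x^⊗i evaluates to a + i · x. Evaluating each term at x = 0:
  Term 0 contributes 8 + 0 · 0 = 8
  Term 1 contributes 7 + 1 · 0 = 7
  Term 2 contributes -4 + 2 · 0 = -4
  Term 3 contributes 1 + 3 · 0 = 1
  Term 4 contributes 0 + 4 · 0 = 0
p(0) = ⊕ of these = min[8, 7, -4, 1, 0] = -4.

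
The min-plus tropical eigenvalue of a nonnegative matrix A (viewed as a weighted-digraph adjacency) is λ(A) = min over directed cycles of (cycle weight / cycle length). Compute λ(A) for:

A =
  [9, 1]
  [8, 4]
λ(A) = 4

Enumerate directed cycles and compute their means (weight / length). Sample:
  cycle 0 → 0: weight = 9, length = 1, mean = 9/1 ≈ 9.000
  cycle 1 → 1: weight = 4, length = 1, mean = 4/1 ≈ 4.000
  cycle 0 → 1 → 0: weight = 9, length = 2, mean = 9/2 ≈ 4.500
  cycle 1 → 0 → 1: weight = 9, length = 2, mean = 9/2 ≈ 4.500
Minimum mean = 4.000, attained e.g. along the cycle 1 → 1 with weight 4 and length 1. So λ(A) = 4/1 = 4.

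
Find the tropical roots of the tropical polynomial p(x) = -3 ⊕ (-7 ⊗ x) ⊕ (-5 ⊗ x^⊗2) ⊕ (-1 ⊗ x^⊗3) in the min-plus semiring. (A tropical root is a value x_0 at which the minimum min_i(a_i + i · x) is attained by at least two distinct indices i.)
Roots: {-4, -2, 4}

Each tropical root is a break point of the lower envelope of the lines y = a_i + i · x (there are 4 lines, with slopes 0, 1, ..., 3). Only the lines that attain the minimum somewhere contribute to roots; other lines are dominated. Here the surviving (envelope) indices are i = 3, i = 2, i = 1, i = 0.
Intersections between consecutive envelope lines give the roots: for adjacent envelope indices i < j the intersection is x = (a_i − a_j) / (j − i). Reading off the sorted break points: {-4, -2, 4}.
Verification: at each break x_0, at least two indices attain the minimum of min_i(a_i + i · x_0).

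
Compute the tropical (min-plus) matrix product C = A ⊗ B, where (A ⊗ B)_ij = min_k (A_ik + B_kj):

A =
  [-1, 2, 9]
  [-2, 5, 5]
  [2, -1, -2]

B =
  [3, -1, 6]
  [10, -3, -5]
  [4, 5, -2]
A ⊗ B =
  [2, -2, -3]
  [1, -3, 0]
  [2, -4, -6]

Apply the min-plus product entry-by-entry:
  C[0][0] = min over k of (A[0][0] + B[0][0] = -1 + 3 = 2, A[0][1] + B[1][0] = 2 + 10 = 12, A[0][2] + B[2][0] = 9 + 4 = 13) = 2 (attained at k = 0)
  C[0][1] = min over k of (A[0][0] + B[0][1] = -1 + -1 = -2, A[0][1] + B[1][1] = 2 + -3 = -1, A[0][2] + B[2][1] = 9 + 5 = 14) = -2 (attained at k = 0)
  C[0][2] = min over k of (A[0][0] + B[0][2] = -1 + 6 = 5, A[0][1] + B[1][2] = 2 + -5 = -3, A[0][2] + B[2][2] = 9 + -2 = 7) = -3 (attained at k = 1)
  C[1][0] = min over k of (A[1][0] + B[0][0] = -2 + 3 = 1, A[1][1] + B[1][0] = 5 + 10 = 15, A[1][2] + B[2][0] = 5 + 4 = 9) = 1 (attained at k = 0)
  C[1][1] = min over k of (A[1][0] + B[0][1] = -2 + -1 = -3, A[1][1] + B[1][1] = 5 + -3 = 2, A[1][2] + B[2][1] = 5 + 5 = 10) = -3 (attained at k = 0)
  C[1][2] = min over k of (A[1][0] + B[0][2] = -2 + 6 = 4, A[1][1] + B[1][2] = 5 + -5 = 0, A[1][2] + B[2][2] = 5 + -2 = 3) = 0 (attained at k = 1)
  C[2][0] = min over k of (A[2][0] + B[0][0] = 2 + 3 = 5, A[2][1] + B[1][0] = -1 + 10 = 9, A[2][2] + B[2][0] = -2 + 4 = 2) = 2 (attained at k = 2)
  C[2][1] = min over k of (A[2][0] + B[0][1] = 2 + -1 = 1, A[2][1] + B[1][1] = -1 + -3 = -4, A[2][2] + B[2][1] = -2 + 5 = 3) = -4 (attained at k = 1)
  C[2][2] = min over k of (A[2][0] + B[0][2] = 2 + 6 = 8, A[2][1] + B[1][2] = -1 + -5 = -6, A[2][2] + B[2][2] = -2 + -2 = -4) = -6 (attained at k = 1)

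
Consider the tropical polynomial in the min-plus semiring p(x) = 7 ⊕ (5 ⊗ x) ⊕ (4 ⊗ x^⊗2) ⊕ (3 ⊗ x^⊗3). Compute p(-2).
p(-2) = -3

A tropical monomial a ⊗ x^⊗i evaluates to a + i · x. Evaluating each term at x = -2:
  Term 0 contributes 7 + 0 · -2 = 7
  Term 1 contributes 5 + 1 · -2 = 3
  Term 2 contributes 4 + 2 · -2 = 0
  Term 3 contributes 3 + 3 · -2 = -3
p(-2) = ⊕ of these = min[7, 3, 0, -3] = -3.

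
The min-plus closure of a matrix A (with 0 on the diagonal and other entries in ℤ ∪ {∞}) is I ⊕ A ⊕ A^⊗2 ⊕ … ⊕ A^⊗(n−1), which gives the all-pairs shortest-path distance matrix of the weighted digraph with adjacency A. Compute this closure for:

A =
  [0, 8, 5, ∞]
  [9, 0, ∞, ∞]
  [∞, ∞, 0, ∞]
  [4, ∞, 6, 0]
Closure =
  [0, 8, 5, ∞]
  [9, 0, 14, ∞]
  [∞, ∞, 0, ∞]
  [4, 12, 6, 0]

This is the Floyd-Warshall all-pairs shortest-path computation. For each intermediate vertex k = 0, 1, …, 3, update dist[i][j] ← min(dist[i][j], dist[i][k] + dist[k][j]). The final matrix gives, for each (i, j), the minimum total weight of any directed path from i to j (possibly empty when i = j).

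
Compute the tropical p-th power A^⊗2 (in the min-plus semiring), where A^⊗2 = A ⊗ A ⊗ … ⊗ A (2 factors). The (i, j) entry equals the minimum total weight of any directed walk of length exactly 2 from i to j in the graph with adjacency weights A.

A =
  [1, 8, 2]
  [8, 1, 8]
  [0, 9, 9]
A^⊗2 =
  [2, 9, 3]
  [8, 2, 9]
  [1, 8, 2]

Each entry (A^⊗2)_ij equals the minimum over all length-2 walks i = v_0 → v_1 → … → v_2 = j of Σ_t A[v_t][v_{t+1}]. For example, for (i, j) = (0, 2) we minimise over 3 possible intermediate vertex sequences; the minimum is 3, attained along the walk 0 → 0 → 2.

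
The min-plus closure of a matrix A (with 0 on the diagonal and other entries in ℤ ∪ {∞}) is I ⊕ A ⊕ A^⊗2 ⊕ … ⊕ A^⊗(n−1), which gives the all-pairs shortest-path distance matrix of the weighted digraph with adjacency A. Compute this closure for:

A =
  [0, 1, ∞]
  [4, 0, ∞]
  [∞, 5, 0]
Closure =
  [0, 1, ∞]
  [4, 0, ∞]
  [9, 5, 0]

This is the Floyd-Warshall all-pairs shortest-path computation. For each intermediate vertex k = 0, 1, …, 2, update dist[i][j] ← min(dist[i][j], dist[i][k] + dist[k][j]). The final matrix gives, for each (i, j), the minimum total weight of any directed path from i to j (possibly empty when i = j).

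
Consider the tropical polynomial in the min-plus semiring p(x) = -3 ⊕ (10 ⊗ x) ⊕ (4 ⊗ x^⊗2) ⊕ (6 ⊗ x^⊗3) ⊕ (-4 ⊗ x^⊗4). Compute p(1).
p(1) = -3

A tropical monomial a ⊗ x^⊗i evaluates to a + i · x. Evaluating each term at x = 1:
  Term 0 contributes -3 + 0 · 1 = -3
  Term 1 contributes 10 + 1 · 1 = 11
  Term 2 contributes 4 + 2 · 1 = 6
  Term 3 contributes 6 + 3 · 1 = 9
  Term 4 contributes -4 + 4 · 1 = 0
p(1) = ⊕ of these = min[-3, 11, 6, 9, 0] = -3.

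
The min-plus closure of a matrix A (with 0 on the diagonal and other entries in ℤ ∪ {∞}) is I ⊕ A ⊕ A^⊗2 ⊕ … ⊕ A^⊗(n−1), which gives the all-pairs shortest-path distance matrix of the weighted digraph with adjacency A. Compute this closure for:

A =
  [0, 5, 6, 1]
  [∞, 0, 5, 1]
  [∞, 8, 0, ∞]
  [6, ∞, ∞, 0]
Closure =
  [0, 5, 6, 1]
  [7, 0, 5, 1]
  [15, 8, 0, 9]
  [6, 11, 12, 0]

This is the Floyd-Warshall all-pairs shortest-path computation. For each intermediate vertex k = 0, 1, …, 3, update dist[i][j] ← min(dist[i][j], dist[i][k] + dist[k][j]). The final matrix gives, for each (i, j), the minimum total weight of any directed path from i to j (possibly empty when i = j).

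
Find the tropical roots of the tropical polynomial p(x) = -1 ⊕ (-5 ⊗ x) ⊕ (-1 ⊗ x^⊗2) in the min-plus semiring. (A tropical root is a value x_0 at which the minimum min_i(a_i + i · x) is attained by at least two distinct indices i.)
Roots: {-4, 4}

Each tropical root is a break point of the lower envelope of the lines y = a_i + i · x (there are 3 lines, with slopes 0, 1, ..., 2). Only the lines that attain the minimum somewhere contribute to roots; other lines are dominated. Here the surviving (envelope) indices are i = 2, i = 1, i = 0.
Intersections between consecutive envelope lines give the roots: for adjacent envelope indices i < j the intersection is x = (a_i − a_j) / (j − i). Reading off the sorted break points: {-4, 4}.
Verification: at each break x_0, at least two indices attain the minimum of min_i(a_i + i · x_0).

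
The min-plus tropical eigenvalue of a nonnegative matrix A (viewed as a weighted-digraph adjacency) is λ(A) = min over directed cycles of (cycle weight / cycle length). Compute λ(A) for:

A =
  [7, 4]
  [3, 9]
λ(A) = 7/2

Enumerate directed cycles and compute their means (weight / length). Sample:
  cycle 0 → 0: weight = 7, length = 1, mean = 7/1 ≈ 7.000
  cycle 1 → 1: weight = 9, length = 1, mean = 9/1 ≈ 9.000
  cycle 0 → 1 → 0: weight = 7, length = 2, mean = 7/2 ≈ 3.500
  cycle 1 → 0 → 1: weight = 7, length = 2, mean = 7/2 ≈ 3.500
Minimum mean = 3.500, attained e.g. along the cycle 0 → 1 → 0 with weight 7 and length 2. So λ(A) = 7/2 = 7/2.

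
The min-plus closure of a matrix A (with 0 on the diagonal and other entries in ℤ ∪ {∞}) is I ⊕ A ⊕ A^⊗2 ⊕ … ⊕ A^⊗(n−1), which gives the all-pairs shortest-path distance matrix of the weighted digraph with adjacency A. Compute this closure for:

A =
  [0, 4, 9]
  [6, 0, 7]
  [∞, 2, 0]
Closure =
  [0, 4, 9]
  [6, 0, 7]
  [8, 2, 0]

This is the Floyd-Warshall all-pairs shortest-path computation. For each intermediate vertex k = 0, 1, …, 2, update dist[i][j] ← min(dist[i][j], dist[i][k] + dist[k][j]). The final matrix gives, for each (i, j), the minimum total weight of any directed path from i to j (possibly empty when i = j).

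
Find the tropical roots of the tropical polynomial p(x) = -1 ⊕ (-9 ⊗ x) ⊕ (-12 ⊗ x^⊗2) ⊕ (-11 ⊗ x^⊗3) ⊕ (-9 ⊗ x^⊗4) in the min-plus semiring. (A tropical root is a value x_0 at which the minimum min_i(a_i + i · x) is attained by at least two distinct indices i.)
Roots: {-2, -1, 3, 8}

Each tropical root is a break point of the lower envelope of the lines y = a_i + i · x (there are 5 lines, with slopes 0, 1, ..., 4). Only the lines that attain the minimum somewhere contribute to roots; other lines are dominated. Here the surviving (envelope) indices are i = 4, i = 3, i = 2, i = 1, i = 0.
Intersections between consecutive envelope lines give the roots: for adjacent envelope indices i < j the intersection is x = (a_i − a_j) / (j − i). Reading off the sorted break points: {-2, -1, 3, 8}.
Verification: at each break x_0, at least two indices attain the minimum of min_i(a_i + i · x_0).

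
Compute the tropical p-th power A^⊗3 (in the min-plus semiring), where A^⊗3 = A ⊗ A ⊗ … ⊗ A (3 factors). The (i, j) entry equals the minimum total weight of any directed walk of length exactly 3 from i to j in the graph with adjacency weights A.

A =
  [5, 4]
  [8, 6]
A^⊗3 =
  [15, 14]
  [18, 17]

Each entry (A^⊗3)_ij equals the minimum over all length-3 walks i = v_0 → v_1 → … → v_3 = j of Σ_t A[v_t][v_{t+1}]. For example, for (i, j) = (0, 1) we minimise over 4 possible intermediate vertex sequences; the minimum is 14, attained along the walk 0 → 0 → 0 → 1.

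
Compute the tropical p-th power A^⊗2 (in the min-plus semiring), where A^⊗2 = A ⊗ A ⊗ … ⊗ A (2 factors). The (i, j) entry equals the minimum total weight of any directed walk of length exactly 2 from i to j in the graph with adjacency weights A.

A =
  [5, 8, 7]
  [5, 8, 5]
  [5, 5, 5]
A^⊗2 =
  [10, 12, 12]
  [10, 10, 10]
  [10, 10, 10]

Each entry (A^⊗2)_ij equals the minimum over all length-2 walks i = v_0 → v_1 → … → v_2 = j of Σ_t A[v_t][v_{t+1}]. For example, for (i, j) = (0, 2) we minimise over 3 possible intermediate vertex sequences; the minimum is 12, attained along the walk 0 → 0 → 2.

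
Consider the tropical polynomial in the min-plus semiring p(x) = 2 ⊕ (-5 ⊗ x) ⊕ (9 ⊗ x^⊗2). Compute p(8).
p(8) = 2

A tropical monomial a ⊗ x^⊗i evaluates to a + i · x. Evaluating each term at x = 8:
  Term 0 contributes 2 + 0 · 8 = 2
  Term 1 contributes -5 + 1 · 8 = 3
  Term 2 contributes 9 + 2 · 8 = 25
p(8) = ⊕ of these = min[2, 3, 25] = 2.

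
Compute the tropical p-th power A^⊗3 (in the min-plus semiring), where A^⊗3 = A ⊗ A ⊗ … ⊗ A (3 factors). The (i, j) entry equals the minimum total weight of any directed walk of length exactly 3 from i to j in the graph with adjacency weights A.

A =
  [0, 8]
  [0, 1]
A^⊗3 =
  [0, 8]
  [0, 3]

Each entry (A^⊗3)_ij equals the minimum over all length-3 walks i = v_0 → v_1 → … → v_3 = j of Σ_t A[v_t][v_{t+1}]. For example, for (i, j) = (0, 1) we minimise over 4 possible intermediate vertex sequences; the minimum is 8, attained along the walk 0 → 0 → 0 → 1.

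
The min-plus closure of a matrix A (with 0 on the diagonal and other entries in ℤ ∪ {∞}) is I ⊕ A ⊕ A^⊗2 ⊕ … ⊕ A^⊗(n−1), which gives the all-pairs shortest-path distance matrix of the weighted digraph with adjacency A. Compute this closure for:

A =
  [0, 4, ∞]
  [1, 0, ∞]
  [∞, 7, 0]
Closure =
  [0, 4, ∞]
  [1, 0, ∞]
  [8, 7, 0]

This is the Floyd-Warshall all-pairs shortest-path computation. For each intermediate vertex k = 0, 1, …, 2, update dist[i][j] ← min(dist[i][j], dist[i][k] + dist[k][j]). The final matrix gives, for each (i, j), the minimum total weight of any directed path from i to j (possibly empty when i = j).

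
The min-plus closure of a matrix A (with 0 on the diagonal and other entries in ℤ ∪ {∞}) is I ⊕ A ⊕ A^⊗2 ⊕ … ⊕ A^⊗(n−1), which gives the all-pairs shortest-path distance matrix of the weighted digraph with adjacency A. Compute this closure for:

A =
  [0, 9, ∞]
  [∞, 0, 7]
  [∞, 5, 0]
Closure =
  [0, 9, 16]
  [∞, 0, 7]
  [∞, 5, 0]

This is the Floyd-Warshall all-pairs shortest-path computation. For each intermediate vertex k = 0, 1, …, 2, update dist[i][j] ← min(dist[i][j], dist[i][k] + dist[k][j]). The final matrix gives, for each (i, j), the minimum total weight of any directed path from i to j (possibly empty when i = j).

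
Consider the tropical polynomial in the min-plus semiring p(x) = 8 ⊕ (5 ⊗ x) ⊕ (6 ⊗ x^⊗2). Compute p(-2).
p(-2) = 2

A tropical monomial a ⊗ x^⊗i evaluates to a + i · x. Evaluating each term at x = -2:
  Term 0 contributes 8 + 0 · -2 = 8
  Term 1 contributes 5 + 1 · -2 = 3
  Term 2 contributes 6 + 2 · -2 = 2
p(-2) = ⊕ of these = min[8, 3, 2] = 2.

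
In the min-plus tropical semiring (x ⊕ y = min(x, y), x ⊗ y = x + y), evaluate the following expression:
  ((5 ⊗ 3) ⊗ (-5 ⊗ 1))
((5 ⊗ 3) ⊗ (-5 ⊗ 1)) = 4

Expand innermost to outermost. Recall ⊕ takes the minimum of its arguments and ⊗ takes their sum. Working out the expression ((5 ⊗ 3) ⊗ (-5 ⊗ 1)) gives 4.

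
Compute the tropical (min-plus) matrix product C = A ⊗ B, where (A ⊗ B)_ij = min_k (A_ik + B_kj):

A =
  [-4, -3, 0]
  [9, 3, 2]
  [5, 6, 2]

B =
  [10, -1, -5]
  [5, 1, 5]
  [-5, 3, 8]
A ⊗ B =
  [-5, -5, -9]
  [-3, 4, 4]
  [-3, 4, 0]

Apply the min-plus product entry-by-entry:
  C[0][0] = min over k of (A[0][0] + B[0][0] = -4 + 10 = 6, A[0][1] + B[1][0] = -3 + 5 = 2, A[0][2] + B[2][0] = 0 + -5 = -5) = -5 (attained at k = 2)
  C[0][1] = min over k of (A[0][0] + B[0][1] = -4 + -1 = -5, A[0][1] + B[1][1] = -3 + 1 = -2, A[0][2] + B[2][1] = 0 + 3 = 3) = -5 (attained at k = 0)
  C[0][2] = min over k of (A[0][0] + B[0][2] = -4 + -5 = -9, A[0][1] + B[1][2] = -3 + 5 = 2, A[0][2] + B[2][2] = 0 + 8 = 8) = -9 (attained at k = 0)
  C[1][0] = min over k of (A[1][0] + B[0][0] = 9 + 10 = 19, A[1][1] + B[1][0] = 3 + 5 = 8, A[1][2] + B[2][0] = 2 + -5 = -3) = -3 (attained at k = 2)
  C[1][1] = min over k of (A[1][0] + B[0][1] = 9 + -1 = 8, A[1][1] + B[1][1] = 3 + 1 = 4, A[1][2] + B[2][1] = 2 + 3 = 5) = 4 (attained at k = 1)
  C[1][2] = min over k of (A[1][0] + B[0][2] = 9 + -5 = 4, A[1][1] + B[1][2] = 3 + 5 = 8, A[1][2] + B[2][2] = 2 + 8 = 10) = 4 (attained at k = 0)
  C[2][0] = min over k of (A[2][0] + B[0][0] = 5 + 10 = 15, A[2][1] + B[1][0] = 6 + 5 = 11, A[2][2] + B[2][0] = 2 + -5 = -3) = -3 (attained at k = 2)
  C[2][1] = min over k of (A[2][0] + B[0][1] = 5 + -1 = 4, A[2][1] + B[1][1] = 6 + 1 = 7, A[2][2] + B[2][1] = 2 + 3 = 5) = 4 (attained at k = 0)
  C[2][2] = min over k of (A[2][0] + B[0][2] = 5 + -5 = 0, A[2][1] + B[1][2] = 6 + 5 = 11, A[2][2] + B[2][2] = 2 + 8 = 10) = 0 (attained at k = 0)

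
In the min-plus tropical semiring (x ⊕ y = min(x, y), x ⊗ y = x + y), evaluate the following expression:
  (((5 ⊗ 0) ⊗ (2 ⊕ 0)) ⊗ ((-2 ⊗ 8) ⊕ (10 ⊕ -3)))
(((5 ⊗ 0) ⊗ (2 ⊕ 0)) ⊗ ((-2 ⊗ 8) ⊕ (10 ⊕ -3))) = 2

Expand innermost to outermost. Recall ⊕ takes the minimum of its arguments and ⊗ takes their sum. Working out the expression (((5 ⊗ 0) ⊗ (2 ⊕ 0)) ⊗ ((-2 ⊗ 8) ⊕ (10 ⊕ -3))) gives 2.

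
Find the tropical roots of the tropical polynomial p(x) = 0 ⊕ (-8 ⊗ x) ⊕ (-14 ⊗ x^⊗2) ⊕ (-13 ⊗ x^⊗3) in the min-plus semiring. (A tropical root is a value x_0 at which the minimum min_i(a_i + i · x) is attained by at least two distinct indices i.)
Roots: {-1, 6, 8}

Each tropical root is a break point of the lower envelope of the lines y = a_i + i · x (there are 4 lines, with slopes 0, 1, ..., 3). Only the lines that attain the minimum somewhere contribute to roots; other lines are dominated. Here the surviving (envelope) indices are i = 3, i = 2, i = 1, i = 0.
Intersections between consecutive envelope lines give the roots: for adjacent envelope indices i < j the intersection is x = (a_i − a_j) / (j − i). Reading off the sorted break points: {-1, 6, 8}.
Verification: at each break x_0, at least two indices attain the minimum of min_i(a_i + i · x_0).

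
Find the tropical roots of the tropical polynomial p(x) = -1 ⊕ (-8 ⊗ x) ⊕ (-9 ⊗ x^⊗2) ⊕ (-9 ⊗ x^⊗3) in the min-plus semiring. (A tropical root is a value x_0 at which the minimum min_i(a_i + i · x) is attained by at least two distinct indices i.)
Roots: {0, 1, 7}

Each tropical root is a break point of the lower envelope of the lines y = a_i + i · x (there are 4 lines, with slopes 0, 1, ..., 3). Only the lines that attain the minimum somewhere contribute to roots; other lines are dominated. Here the surviving (envelope) indices are i = 3, i = 2, i = 1, i = 0.
Intersections between consecutive envelope lines give the roots: for adjacent envelope indices i < j the intersection is x = (a_i − a_j) / (j − i). Reading off the sorted break points: {0, 1, 7}.
Verification: at each break x_0, at least two indices attain the minimum of min_i(a_i + i · x_0).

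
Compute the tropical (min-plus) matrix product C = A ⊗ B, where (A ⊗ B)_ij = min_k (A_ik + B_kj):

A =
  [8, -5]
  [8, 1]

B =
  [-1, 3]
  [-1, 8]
A ⊗ B =
  [-6, 3]
  [0, 9]

Apply the min-plus product entry-by-entry:
  C[0][0] = min over k of (A[0][0] + B[0][0] = 8 + -1 = 7, A[0][1] + B[1][0] = -5 + -1 = -6) = -6 (attained at k = 1)
  C[0][1] = min over k of (A[0][0] + B[0][1] = 8 + 3 = 11, A[0][1] + B[1][1] = -5 + 8 = 3) = 3 (attained at k = 1)
  C[1][0] = min over k of (A[1][0] + B[0][0] = 8 + -1 = 7, A[1][1] + B[1][0] = 1 + -1 = 0) = 0 (attained at k = 1)
  C[1][1] = min over k of (A[1][0] + B[0][1] = 8 + 3 = 11, A[1][1] + B[1][1] = 1 + 8 = 9) = 9 (attained at k = 1)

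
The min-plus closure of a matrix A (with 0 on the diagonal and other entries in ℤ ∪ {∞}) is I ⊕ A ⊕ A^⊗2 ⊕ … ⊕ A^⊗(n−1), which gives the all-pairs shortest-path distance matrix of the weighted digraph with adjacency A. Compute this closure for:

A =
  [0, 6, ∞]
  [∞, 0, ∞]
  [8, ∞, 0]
Closure =
  [0, 6, ∞]
  [∞, 0, ∞]
  [8, 14, 0]

This is the Floyd-Warshall all-pairs shortest-path computation. For each intermediate vertex k = 0, 1, …, 2, update dist[i][j] ← min(dist[i][j], dist[i][k] + dist[k][j]). The final matrix gives, for each (i, j), the minimum total weight of any directed path from i to j (possibly empty when i = j).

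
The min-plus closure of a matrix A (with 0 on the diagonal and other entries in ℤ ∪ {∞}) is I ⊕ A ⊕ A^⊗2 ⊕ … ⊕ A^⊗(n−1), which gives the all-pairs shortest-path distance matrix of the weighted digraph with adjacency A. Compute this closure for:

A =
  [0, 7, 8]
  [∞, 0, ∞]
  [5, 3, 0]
Closure =
  [0, 7, 8]
  [∞, 0, ∞]
  [5, 3, 0]

This is the Floyd-Warshall all-pairs shortest-path computation. For each intermediate vertex k = 0, 1, …, 2, update dist[i][j] ← min(dist[i][j], dist[i][k] + dist[k][j]). The final matrix gives, for each (i, j), the minimum total weight of any directed path from i to j (possibly empty when i = j).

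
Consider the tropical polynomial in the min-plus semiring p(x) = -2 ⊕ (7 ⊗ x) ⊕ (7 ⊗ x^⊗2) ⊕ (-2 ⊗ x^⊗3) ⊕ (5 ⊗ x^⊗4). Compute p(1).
p(1) = -2

A tropical monomial a ⊗ x^⊗i evaluates to a + i · x. Evaluating each term at x = 1:
  Term 0 contributes -2 + 0 · 1 = -2
  Term 1 contributes 7 + 1 · 1 = 8
  Term 2 contributes 7 + 2 · 1 = 9
  Term 3 contributes -2 + 3 · 1 = 1
  Term 4 contributes 5 + 4 · 1 = 9
p(1) = ⊕ of these = min[-2, 8, 9, 1, 9] = -2.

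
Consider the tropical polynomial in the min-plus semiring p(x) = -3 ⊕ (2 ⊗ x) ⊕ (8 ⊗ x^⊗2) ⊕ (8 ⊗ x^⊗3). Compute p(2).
p(2) = -3

A tropical monomial a ⊗ x^⊗i evaluates to a + i · x. Evaluating each term at x = 2:
  Term 0 contributes -3 + 0 · 2 = -3
  Term 1 contributes 2 + 1 · 2 = 4
  Term 2 contributes 8 + 2 · 2 = 12
  Term 3 contributes 8 + 3 · 2 = 14
p(2) = ⊕ of these = min[-3, 4, 12, 14] = -3.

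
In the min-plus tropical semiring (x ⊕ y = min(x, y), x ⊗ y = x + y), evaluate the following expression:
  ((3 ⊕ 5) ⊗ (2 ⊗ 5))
((3 ⊕ 5) ⊗ (2 ⊗ 5)) = 10

Expand innermost to outermost. Recall ⊕ takes the minimum of its arguments and ⊗ takes their sum. Working out the expression ((3 ⊕ 5) ⊗ (2 ⊗ 5)) gives 10.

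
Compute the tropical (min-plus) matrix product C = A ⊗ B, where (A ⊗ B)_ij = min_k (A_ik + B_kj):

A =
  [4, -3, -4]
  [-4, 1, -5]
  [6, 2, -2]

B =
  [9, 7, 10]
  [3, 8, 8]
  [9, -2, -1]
A ⊗ B =
  [0, -6, -5]
  [4, -7, -6]
  [5, -4, -3]

Apply the min-plus product entry-by-entry:
  C[0][0] = min over k of (A[0][0] + B[0][0] = 4 + 9 = 13, A[0][1] + B[1][0] = -3 + 3 = 0, A[0][2] + B[2][0] = -4 + 9 = 5) = 0 (attained at k = 1)
  C[0][1] = min over k of (A[0][0] + B[0][1] = 4 + 7 = 11, A[0][1] + B[1][1] = -3 + 8 = 5, A[0][2] + B[2][1] = -4 + -2 = -6) = -6 (attained at k = 2)
  C[0][2] = min over k of (A[0][0] + B[0][2] = 4 + 10 = 14, A[0][1] + B[1][2] = -3 + 8 = 5, A[0][2] + B[2][2] = -4 + -1 = -5) = -5 (attained at k = 2)
  C[1][0] = min over k of (A[1][0] + B[0][0] = -4 + 9 = 5, A[1][1] + B[1][0] = 1 + 3 = 4, A[1][2] + B[2][0] = -5 + 9 = 4) = 4 (attained at k = 1)
  C[1][1] = min over k of (A[1][0] + B[0][1] = -4 + 7 = 3, A[1][1] + B[1][1] = 1 + 8 = 9, A[1][2] + B[2][1] = -5 + -2 = -7) = -7 (attained at k = 2)
  C[1][2] = min over k of (A[1][0] + B[0][2] = -4 + 10 = 6, A[1][1] + B[1][2] = 1 + 8 = 9, A[1][2] + B[2][2] = -5 + -1 = -6) = -6 (attained at k = 2)
  C[2][0] = min over k of (A[2][0] + B[0][0] = 6 + 9 = 15, A[2][1] + B[1][0] = 2 + 3 = 5, A[2][2] + B[2][0] = -2 + 9 = 7) = 5 (attained at k = 1)
  C[2][1] = min over k of (A[2][0] + B[0][1] = 6 + 7 = 13, A[2][1] + B[1][1] = 2 + 8 = 10, A[2][2] + B[2][1] = -2 + -2 = -4) = -4 (attained at k = 2)
  C[2][2] = min over k of (A[2][0] + B[0][2] = 6 + 10 = 16, A[2][1] + B[1][2] = 2 + 8 = 10, A[2][2] + B[2][2] = -2 + -1 = -3) = -3 (attained at k = 2)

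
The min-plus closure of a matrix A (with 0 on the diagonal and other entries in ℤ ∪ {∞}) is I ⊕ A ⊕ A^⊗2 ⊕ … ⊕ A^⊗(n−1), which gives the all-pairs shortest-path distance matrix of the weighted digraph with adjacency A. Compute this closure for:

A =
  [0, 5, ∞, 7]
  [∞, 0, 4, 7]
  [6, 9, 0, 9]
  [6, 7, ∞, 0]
Closure =
  [0, 5, 9, 7]
  [10, 0, 4, 7]
  [6, 9, 0, 9]
  [6, 7, 11, 0]

This is the Floyd-Warshall all-pairs shortest-path computation. For each intermediate vertex k = 0, 1, …, 3, update dist[i][j] ← min(dist[i][j], dist[i][k] + dist[k][j]). The final matrix gives, for each (i, j), the minimum total weight of any directed path from i to j (possibly empty when i = j).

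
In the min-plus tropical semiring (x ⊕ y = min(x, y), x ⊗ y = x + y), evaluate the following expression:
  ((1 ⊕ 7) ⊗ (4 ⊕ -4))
((1 ⊕ 7) ⊗ (4 ⊕ -4)) = -3

Expand innermost to outermost. Recall ⊕ takes the minimum of its arguments and ⊗ takes their sum. Working out the expression ((1 ⊕ 7) ⊗ (4 ⊕ -4)) gives -3.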